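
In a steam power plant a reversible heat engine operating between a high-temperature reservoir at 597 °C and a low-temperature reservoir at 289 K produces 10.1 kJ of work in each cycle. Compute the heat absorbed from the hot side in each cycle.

Q_H ≈ 15.1 kJ

T_H = 597 °C → 597 + 273.15 = 870.15 K.
For a reversible engine, η = 1 − T_C/T_H = 1 − 289.00/870.15 = 0.6679.
Q_H = W/η = 10.1/0.6679 = 15.1 kJ.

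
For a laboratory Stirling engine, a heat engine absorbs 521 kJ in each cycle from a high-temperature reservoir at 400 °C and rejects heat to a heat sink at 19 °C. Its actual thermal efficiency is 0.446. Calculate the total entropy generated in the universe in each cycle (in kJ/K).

T_H = 400 °C → 400 + 273.15 = 673.15 K.
T_C = 19 °C → 19 + 273.15 = 292.15 K.
W = η·Q_H = 0.446 × 521 = 232.4 kJ, so Q_C = Q_H − W = 288.6 kJ.
The hot reservoir loses entropy Q_H/T_H = 521/673.15 = 0.7740 kJ/K; the cold reservoir gains Q_C/T_C = 288.6/292.15 = 0.9880 kJ/K.
ΔS_univ = −Q_H/T_H + Q_C/T_C = 0.214 kJ/K (> 0, since η = 0.446 < η_Carnot = 0.566).

ΔS_univ ≈ 0.214 kJ/K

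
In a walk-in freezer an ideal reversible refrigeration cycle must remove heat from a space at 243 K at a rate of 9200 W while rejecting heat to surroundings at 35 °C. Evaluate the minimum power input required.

T_H = 35 °C → 35 + 273.15 = 308.15 K.
Carnot COP: COP_R = T_C/(T_H − T_C) = 243.00/65.15 = 3.7299.
W = Q_C/COP_R = 9200/3.7299 = 2467 W.

Ẇ_in ≈ 2467 W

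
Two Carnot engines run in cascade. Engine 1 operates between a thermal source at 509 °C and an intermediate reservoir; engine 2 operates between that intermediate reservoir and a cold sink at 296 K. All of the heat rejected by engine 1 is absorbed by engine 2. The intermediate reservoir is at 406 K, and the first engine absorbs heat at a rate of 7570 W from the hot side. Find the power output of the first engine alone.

Ẇ₁ ≈ 3640 W

T_H = 509 °C → 509 + 273.15 = 782.15 K.
First-stage efficiency η₁ = 1 − T_m/T_H = 1 − 406.00/782.15 = 0.4809.
W₁ = η₁·Q_H = 0.4809 × 7570 = 3640 W.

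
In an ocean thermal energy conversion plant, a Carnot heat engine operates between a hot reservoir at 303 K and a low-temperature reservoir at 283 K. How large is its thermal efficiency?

η ≈ 0.06601

η_rev = 1 − T_C/T_H = 1 − 283.00/303.00 = 0.06601.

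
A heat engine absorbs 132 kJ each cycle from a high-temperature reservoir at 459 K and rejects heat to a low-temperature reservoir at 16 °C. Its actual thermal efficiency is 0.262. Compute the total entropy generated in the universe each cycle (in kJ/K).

T_C = 16 °C → 16 + 273.15 = 289.15 K.
W = η·Q_H = 0.262 × 132 = 34.58 kJ, so Q_C = Q_H − W = 97.42 kJ.
Entropy balance on the reservoirs: −Q_H/T_H = -0.2876 kJ/K, +Q_C/T_C = 0.3369 kJ/K.
ΔS_univ = −Q_H/T_H + Q_C/T_C = 0.04932 kJ/K (> 0, since η = 0.262 < η_Carnot = 0.370).

ΔS_univ ≈ 0.04932 kJ/K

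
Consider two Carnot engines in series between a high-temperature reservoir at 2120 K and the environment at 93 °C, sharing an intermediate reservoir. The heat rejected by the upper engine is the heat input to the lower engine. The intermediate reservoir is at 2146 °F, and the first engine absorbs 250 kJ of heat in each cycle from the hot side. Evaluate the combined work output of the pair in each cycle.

T_C = 93 °C → 93 + 273.15 = 366.15 K.
Two reversible stages in series are equivalent to a single Carnot engine between T_H and T_C, so η_total = 1 − T_C/T_H = 1 − 366.15/2120.00 = 0.8273.
W_total = η_total · Q_H = 0.8273 × 250 = 206.8 kJ.

W_total ≈ 206.8 kJ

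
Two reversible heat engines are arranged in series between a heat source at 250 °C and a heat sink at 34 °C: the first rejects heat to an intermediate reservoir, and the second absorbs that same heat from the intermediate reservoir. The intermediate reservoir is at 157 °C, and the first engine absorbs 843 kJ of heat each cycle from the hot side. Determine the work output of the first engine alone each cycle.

W₁ ≈ 149.9 kJ

T_H = 250 °C → 250 + 273.15 = 523.15 K.
T_C = 34 °C → 34 + 273.15 = 307.15 K.
T_m = 157 °C → 157 + 273.15 = 430.15 K.
First-stage efficiency η₁ = 1 − T_m/T_H = 1 − 430.15/523.15 = 0.1778.
W₁ = η₁·Q_H = 0.1778 × 843 = 149.9 kJ.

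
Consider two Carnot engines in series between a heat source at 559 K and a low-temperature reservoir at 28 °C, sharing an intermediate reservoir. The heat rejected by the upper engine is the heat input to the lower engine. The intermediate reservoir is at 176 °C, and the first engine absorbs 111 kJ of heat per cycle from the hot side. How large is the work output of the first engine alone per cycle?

T_C = 28 °C → 28 + 273.15 = 301.15 K.
T_m = 176 °C → 176 + 273.15 = 449.15 K.
First-stage efficiency η₁ = 1 − T_m/T_H = 1 − 449.15/559.00 = 0.1965.
W₁ = η₁·Q_H = 0.1965 × 111 = 21.8 kJ.

W₁ ≈ 21.8 kJ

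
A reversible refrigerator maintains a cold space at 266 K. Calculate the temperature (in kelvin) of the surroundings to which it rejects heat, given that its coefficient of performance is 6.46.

T_H ≈ 307 K

COP_R = T_C/(T_H − T_C) ⇒ T_H = T_C·(1 + 1/COP_R) = 266.00 × (1 + 1/6.46) = 307 K.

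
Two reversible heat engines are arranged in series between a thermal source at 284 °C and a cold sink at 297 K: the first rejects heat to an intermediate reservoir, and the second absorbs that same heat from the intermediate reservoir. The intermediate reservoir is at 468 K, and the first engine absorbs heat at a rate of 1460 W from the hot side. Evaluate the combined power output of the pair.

T_H = 284 °C → 284 + 273.15 = 557.15 K.
Two reversible stages in series are equivalent to a single Carnot engine between T_H and T_C, so η_total = 1 − T_C/T_H = 1 − 297.00/557.15 = 0.4669.
W_total = η_total · Q_H = 0.4669 × 1460 = 682 W.

Ẇ_total ≈ 682 W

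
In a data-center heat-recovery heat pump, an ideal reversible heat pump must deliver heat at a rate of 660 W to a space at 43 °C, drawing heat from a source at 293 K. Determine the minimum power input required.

T_H = 43 °C → 43 + 273.15 = 316.15 K.
Reversible heating COP: COP_HP = T_H/(T_H − T_C) = 316.15/23.15 = 13.6566.
W = Q_H/COP_HP = 660/13.6566 = 48.3 W.

Ẇ_in ≈ 48.3 W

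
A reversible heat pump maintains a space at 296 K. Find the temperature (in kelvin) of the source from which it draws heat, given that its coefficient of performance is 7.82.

T_C ≈ 258 K

COP_HP = T_H/(T_H − T_C) ⇒ T_C = T_H·(COP_HP − 1)/COP_HP = 296.00 × (7.82 − 1)/7.82 = 258 K.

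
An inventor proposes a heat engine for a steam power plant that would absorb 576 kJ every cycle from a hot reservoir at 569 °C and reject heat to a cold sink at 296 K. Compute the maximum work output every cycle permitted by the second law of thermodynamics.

W_max ≈ 374 kJ

T_H = 569 °C → 569 + 273.15 = 842.15 K.
The upper bound on efficiency is η_max = 1 − T_C/T_H = 1 − 296.00/842.15 = 0.6485.
W_max = η_max · Q_H = 0.6485 × 576 = 374 kJ.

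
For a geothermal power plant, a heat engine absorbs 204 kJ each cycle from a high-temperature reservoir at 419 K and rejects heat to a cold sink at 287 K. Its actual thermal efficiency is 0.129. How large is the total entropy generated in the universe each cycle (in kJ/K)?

W = η·Q_H = 0.129 × 204 = 26.32 kJ, so Q_C = Q_H − W = 177.7 kJ.
Reservoir entropy changes: ΔS_H = −Q_H/T_H = −204/419.00 = -0.4869 kJ/K and ΔS_C = +Q_C/T_C = 177.7/287.00 = 0.6191 kJ/K.
ΔS_univ = −Q_H/T_H + Q_C/T_C = 0.1322 kJ/K (> 0, since η = 0.129 < η_Carnot = 0.315).

ΔS_univ ≈ 0.1322 kJ/K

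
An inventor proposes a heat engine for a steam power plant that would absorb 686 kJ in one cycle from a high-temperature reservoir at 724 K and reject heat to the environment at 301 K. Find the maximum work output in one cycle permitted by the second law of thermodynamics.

W_max ≈ 400.8 kJ

The second-law ceiling is the Carnot efficiency, η_max = 1 − T_C/T_H = 1 − 301.00/724.00 = 0.5843.
W_max = η_max · Q_H = 0.5843 × 686 = 400.8 kJ.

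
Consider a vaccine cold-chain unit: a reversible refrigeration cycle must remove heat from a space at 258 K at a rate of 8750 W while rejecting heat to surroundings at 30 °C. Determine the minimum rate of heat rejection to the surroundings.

T_H = 30 °C → 30 + 273.15 = 303.15 K.
For a reversible cycle Q_H/Q_C = T_H/T_C, so Q_H = Q_C·T_H/T_C = 8750 × 303.15/258.00 = 10300 W.

Q̇_H ≈ 10300 W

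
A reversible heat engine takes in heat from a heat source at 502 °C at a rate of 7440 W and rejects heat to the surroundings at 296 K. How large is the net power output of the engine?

Ẇ ≈ 4599 W

T_H = 502 °C → 502 + 273.15 = 775.15 K.
Since the cycle is reversible, η = 1 − T_C/T_H = 1 − 296.00/775.15 = 0.6181.
W = η·Q_H = 0.6181 × 7440 = 4599 W.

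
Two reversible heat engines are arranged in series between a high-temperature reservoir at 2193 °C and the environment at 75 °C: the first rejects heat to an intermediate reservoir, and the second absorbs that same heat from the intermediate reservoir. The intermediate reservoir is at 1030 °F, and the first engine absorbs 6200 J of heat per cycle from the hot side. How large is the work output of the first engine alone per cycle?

W₁ ≈ 4120 J

T_H = 2193 °C → 2193 + 273.15 = 2466.15 K.
T_C = 75 °C → 75 + 273.15 = 348.15 K.
T_m = 1030 °F → (1030 − 32) × 5/9 = 554.44 °C = 827.59 K.
First-stage efficiency η₁ = 1 − T_m/T_H = 1 − 827.59/2466.15 = 0.6644.
W₁ = η₁·Q_H = 0.6644 × 6200 = 4120 J.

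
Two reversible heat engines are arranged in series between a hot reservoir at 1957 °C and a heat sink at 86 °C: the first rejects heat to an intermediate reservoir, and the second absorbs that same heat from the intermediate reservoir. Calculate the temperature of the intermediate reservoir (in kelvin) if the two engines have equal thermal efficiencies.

T_H = 1957 °C → 1957 + 273.15 = 2230.15 K.
T_C = 86 °C → 86 + 273.15 = 359.15 K.
Equal efficiencies require 1 − T_m/T_H = 1 − T_C/T_m, i.e. T_m/T_H = T_C/T_m, so T_m = √(T_H·T_C) = √(2230.15 × 359.15) = 895 K.

T_m ≈ 895 K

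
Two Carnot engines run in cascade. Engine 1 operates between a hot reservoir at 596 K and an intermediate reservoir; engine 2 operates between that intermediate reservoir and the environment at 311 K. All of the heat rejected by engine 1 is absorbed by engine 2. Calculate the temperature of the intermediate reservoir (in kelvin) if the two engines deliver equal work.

T_m ≈ 453.5 K

For reversible stages Q_m = Q_H·(T_m/T_H). Setting W₁ = Q_H(1 − T_m/T_H) equal to W₂ = Q_m(1 − T_C/T_m) = Q_H·(T_m − T_C)/T_H gives T_H − T_m = T_m − T_C, so T_m = (T_H + T_C)/2 = (596.00 + 311.00)/2 = 453.5 K.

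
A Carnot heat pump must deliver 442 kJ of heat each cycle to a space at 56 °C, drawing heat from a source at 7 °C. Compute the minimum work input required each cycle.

T_H = 56 °C → 56 + 273.15 = 329.15 K.
T_C = 7 °C → 7 + 273.15 = 280.15 K.
For a reversible heat pump, COP_HP = T_H/(T_H − T_C) = 329.15/49.00 = 6.7173.
W = Q_H/COP_HP = 442/6.7173 = 65.8 kJ.

W_in ≈ 65.8 kJ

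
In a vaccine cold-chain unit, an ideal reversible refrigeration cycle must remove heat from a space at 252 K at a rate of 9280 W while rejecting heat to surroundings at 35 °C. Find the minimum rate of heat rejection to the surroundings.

Q̇_H ≈ 11300 W

T_H = 35 °C → 35 + 273.15 = 308.15 K.
For a reversible cycle Q_H/Q_C = T_H/T_C, so Q_H = Q_C·T_H/T_C = 9280 × 308.15/252.00 = 11300 W.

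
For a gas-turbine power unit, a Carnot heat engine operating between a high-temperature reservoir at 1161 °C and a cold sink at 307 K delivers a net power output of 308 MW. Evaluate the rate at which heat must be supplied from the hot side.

T_H = 1161 °C → 1161 + 273.15 = 1434.15 K.
η_rev = 1 − T_C/T_H = 1 − 307.00/1434.15 = 0.7859.
Q_H = W/η = 308/0.7859 = 392 MW.

Q̇_H ≈ 392 MW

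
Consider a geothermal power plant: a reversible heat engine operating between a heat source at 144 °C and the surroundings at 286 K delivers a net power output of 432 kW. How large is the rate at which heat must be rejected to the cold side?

Q̇_C ≈ 942 kW

T_H = 144 °C → 144 + 273.15 = 417.15 K.
For a reversible engine, η = 1 − T_C/T_H = 1 − 286.00/417.15 = 0.3144.
Since Q_C/Q_H = T_C/T_H and Q_H = W/η, Q_C = W·T_C/(T_H − T_C) = 432 × 286.00/131.15 = 942 kW.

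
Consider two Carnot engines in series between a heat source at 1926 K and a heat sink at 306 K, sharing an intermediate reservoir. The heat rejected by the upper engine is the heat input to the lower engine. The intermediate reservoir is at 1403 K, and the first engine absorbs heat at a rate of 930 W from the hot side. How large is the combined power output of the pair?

Ẇ_total ≈ 782 W

Two reversible stages in series are equivalent to a single Carnot engine between T_H and T_C, so η_total = 1 − T_C/T_H = 1 − 306.00/1926.00 = 0.8411.
W_total = η_total · Q_H = 0.8411 × 930 = 782 W.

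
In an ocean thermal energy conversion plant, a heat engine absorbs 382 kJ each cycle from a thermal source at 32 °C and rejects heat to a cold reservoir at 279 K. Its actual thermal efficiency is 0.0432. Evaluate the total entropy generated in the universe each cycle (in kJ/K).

T_H = 32 °C → 32 + 273.15 = 305.15 K.
W = η·Q_H = 0.0432 × 382 = 16.50 kJ, so Q_C = Q_H − W = 365.5 kJ.
Reservoir entropy changes: ΔS_H = −Q_H/T_H = −382/305.15 = -1.252 kJ/K and ΔS_C = +Q_C/T_C = 365.5/279.00 = 1.310 kJ/K.
ΔS_univ = −Q_H/T_H + Q_C/T_C = 0.0582 kJ/K (> 0, since η = 0.0432 < η_Carnot = 0.086).

ΔS_univ ≈ 0.0582 kJ/K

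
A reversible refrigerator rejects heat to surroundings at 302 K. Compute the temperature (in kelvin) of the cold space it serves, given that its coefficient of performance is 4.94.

COP_R = T_C/(T_H − T_C) ⇒ T_C = T_H·COP_R/(1 + COP_R) = 302.00 × 4.94/(1 + 4.94) = 251 K.

T_C ≈ 251 K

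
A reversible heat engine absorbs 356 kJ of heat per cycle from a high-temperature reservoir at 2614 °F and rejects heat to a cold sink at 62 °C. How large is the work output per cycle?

W ≈ 286 kJ

T_H = 2614 °F → (2614 − 32) × 5/9 = 1434.44 °C = 1707.59 K.
T_C = 62 °C → 62 + 273.15 = 335.15 K.
Since the cycle is reversible, η = 1 − T_C/T_H = 1 − 335.15/1707.59 = 0.8037.
W = η·Q_H = 0.8037 × 356 = 286 kJ.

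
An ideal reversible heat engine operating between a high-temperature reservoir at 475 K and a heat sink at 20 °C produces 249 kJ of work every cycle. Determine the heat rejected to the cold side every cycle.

T_C = 20 °C → 20 + 273.15 = 293.15 K.
Since the cycle is reversible, η = 1 − T_C/T_H = 1 − 293.15/475.00 = 0.3828.
Since Q_C/Q_H = T_C/T_H and Q_H = W/η, Q_C = W·T_C/(T_H − T_C) = 249 × 293.15/181.85 = 401 kJ.

Q_C ≈ 401 kJ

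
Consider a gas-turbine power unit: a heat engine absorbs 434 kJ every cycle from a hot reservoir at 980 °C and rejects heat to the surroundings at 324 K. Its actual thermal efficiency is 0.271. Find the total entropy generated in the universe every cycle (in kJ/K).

ΔS_univ ≈ 0.630 kJ/K

T_H = 980 °C → 980 + 273.15 = 1253.15 K.
W = η·Q_H = 0.271 × 434 = 117.6 kJ, so Q_C = Q_H − W = 316.4 kJ.
Reservoir entropy changes: ΔS_H = −Q_H/T_H = −434/1253.15 = -0.3463 kJ/K and ΔS_C = +Q_C/T_C = 316.4/324.00 = 0.9765 kJ/K.
ΔS_univ = −Q_H/T_H + Q_C/T_C = 0.630 kJ/K (> 0, since η = 0.271 < η_Carnot = 0.741).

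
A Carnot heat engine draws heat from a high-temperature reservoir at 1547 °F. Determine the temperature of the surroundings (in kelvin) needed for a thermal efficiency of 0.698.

T_C ≈ 337 K

T_H = 1547 °F → (1547 − 32) × 5/9 = 841.67 °C = 1114.82 K.
From η = 1 − T_C/T_H, T_C = T_H·(1 − η) = 1114.82 × (1 − 0.698) = 337 K.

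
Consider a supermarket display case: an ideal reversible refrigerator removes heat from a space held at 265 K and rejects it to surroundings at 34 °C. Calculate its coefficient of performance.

COP_R ≈ 6.29

T_H = 34 °C → 34 + 273.15 = 307.15 K.
COP_R = T_C/(T_H − T_C) = 265.00/(307.15 − 265.00) = 6.29.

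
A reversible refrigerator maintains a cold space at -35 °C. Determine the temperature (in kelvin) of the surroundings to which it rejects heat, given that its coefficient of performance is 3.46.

T_C = -35 °C → -35 + 273.15 = 238.15 K.
COP_R = T_C/(T_H − T_C) ⇒ T_H = T_C·(1 + 1/COP_R) = 238.15 × (1 + 1/3.46) = 307 K.

T_H ≈ 307 K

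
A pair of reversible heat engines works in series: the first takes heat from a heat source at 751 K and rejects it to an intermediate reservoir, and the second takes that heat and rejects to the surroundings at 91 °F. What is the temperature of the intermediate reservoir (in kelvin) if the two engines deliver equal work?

T_C = 91 °F → (91 − 32) × 5/9 = 32.78 °C = 305.93 K.
For reversible stages Q_m = Q_H·(T_m/T_H). Setting W₁ = Q_H(1 − T_m/T_H) equal to W₂ = Q_m(1 − T_C/T_m) = Q_H·(T_m − T_C)/T_H gives T_H − T_m = T_m − T_C, so T_m = (T_H + T_C)/2 = (751.00 + 305.93)/2 = 528 K.

T_m ≈ 528 K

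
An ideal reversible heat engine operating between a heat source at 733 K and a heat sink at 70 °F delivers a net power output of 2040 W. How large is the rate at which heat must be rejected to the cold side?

T_C = 70 °F → (70 − 32) × 5/9 = 21.11 °C = 294.26 K.
Carnot efficiency: η = 1 − T_C/T_H = 1 − 294.26/733.00 = 0.5986.
Since Q_C/Q_H = T_C/T_H and Q_H = W/η, Q_C = W·T_C/(T_H − T_C) = 2040 × 294.26/438.74 = 1368 W.

Q̇_C ≈ 1368 W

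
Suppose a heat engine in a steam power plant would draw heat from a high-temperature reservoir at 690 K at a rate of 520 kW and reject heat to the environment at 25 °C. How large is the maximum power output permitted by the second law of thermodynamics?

T_C = 25 °C → 25 + 273.15 = 298.15 K.
No engine can exceed the Carnot limit: η_max = 1 − T_C/T_H = 1 − 298.15/690.00 = 0.5679.
W_max = η_max · Q_H = 0.5679 × 520 = 295.3 kW.

Ẇ_max ≈ 295.3 kW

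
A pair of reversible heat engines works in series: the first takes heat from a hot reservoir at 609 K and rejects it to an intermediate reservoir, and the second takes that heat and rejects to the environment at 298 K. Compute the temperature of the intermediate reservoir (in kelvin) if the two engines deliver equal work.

For reversible stages Q_m = Q_H·(T_m/T_H). Setting W₁ = Q_H(1 − T_m/T_H) equal to W₂ = Q_m(1 − T_C/T_m) = Q_H·(T_m − T_C)/T_H gives T_H − T_m = T_m − T_C, so T_m = (T_H + T_C)/2 = (609.00 + 298.00)/2 = 453.5 K.

T_m ≈ 453.5 K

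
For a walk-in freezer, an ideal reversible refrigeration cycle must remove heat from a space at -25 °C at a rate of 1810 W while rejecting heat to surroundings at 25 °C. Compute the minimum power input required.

Ẇ_in ≈ 364.7 W

T_H = 25 °C → 25 + 273.15 = 298.15 K.
T_C = -25 °C → -25 + 273.15 = 248.15 K.
COP_R = T_C/(T_H − T_C) = 248.15/50.00 = 4.9630.
W = Q_C/COP_R = 1810/4.9630 = 364.7 W.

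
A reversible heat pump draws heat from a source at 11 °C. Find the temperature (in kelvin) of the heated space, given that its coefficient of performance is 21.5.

T_C = 11 °C → 11 + 273.15 = 284.15 K.
COP_HP = T_H/(T_H − T_C) ⇒ T_H = T_C·COP_HP/(COP_HP − 1) = 284.15 × 21.5/(21.5 − 1) = 298 K.

T_H ≈ 298 K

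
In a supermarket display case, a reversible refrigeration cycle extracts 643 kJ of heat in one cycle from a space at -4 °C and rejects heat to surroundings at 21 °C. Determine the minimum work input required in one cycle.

W_in ≈ 59.7 kJ

T_H = 21 °C → 21 + 273.15 = 294.15 K.
T_C = -4 °C → -4 + 273.15 = 269.15 K.
For a reversible refrigerator, COP_R = T_C/(T_H − T_C) = 269.15/25.00 = 10.7660.
W = Q_C/COP_R = 643/10.7660 = 59.7 kJ.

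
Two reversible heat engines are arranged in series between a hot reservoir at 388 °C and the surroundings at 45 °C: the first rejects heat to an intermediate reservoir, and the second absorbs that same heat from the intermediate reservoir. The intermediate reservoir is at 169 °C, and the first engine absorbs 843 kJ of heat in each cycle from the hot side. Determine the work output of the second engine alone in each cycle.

T_H = 388 °C → 388 + 273.15 = 661.15 K.
T_C = 45 °C → 45 + 273.15 = 318.15 K.
T_m = 169 °C → 169 + 273.15 = 442.15 K.
Heat entering the second stage: Q_m = Q_H·(T_m/T_H) = 843 × 442.15/661.15 = 564 kJ.
Second-stage efficiency η₂ = 1 − T_C/T_m = 1 − 318.15/442.15 = 0.2804, so W₂ = η₂·Q_m = 158 kJ.

W₂ ≈ 158 kJ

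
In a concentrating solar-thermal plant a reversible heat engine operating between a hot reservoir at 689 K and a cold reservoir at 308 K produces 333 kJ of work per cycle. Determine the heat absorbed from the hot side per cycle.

Carnot efficiency: η = 1 − T_C/T_H = 1 − 308.00/689.00 = 0.5530.
Q_H = W/η = 333/0.5530 = 602 kJ.

Q_H ≈ 602 kJ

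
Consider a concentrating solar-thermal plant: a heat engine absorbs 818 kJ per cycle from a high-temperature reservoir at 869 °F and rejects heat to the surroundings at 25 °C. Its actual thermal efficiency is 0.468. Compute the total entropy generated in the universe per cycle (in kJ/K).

ΔS_univ ≈ 0.351 kJ/K

T_H = 869 °F → (869 − 32) × 5/9 = 465.00 °C = 738.15 K.
T_C = 25 °C → 25 + 273.15 = 298.15 K.
W = η·Q_H = 0.468 × 818 = 382.8 kJ, so Q_C = Q_H − W = 435.2 kJ.
Entropy balance on the reservoirs: −Q_H/T_H = -1.108 kJ/K, +Q_C/T_C = 1.460 kJ/K.
ΔS_univ = −Q_H/T_H + Q_C/T_C = 0.351 kJ/K (> 0, since η = 0.468 < η_Carnot = 0.596).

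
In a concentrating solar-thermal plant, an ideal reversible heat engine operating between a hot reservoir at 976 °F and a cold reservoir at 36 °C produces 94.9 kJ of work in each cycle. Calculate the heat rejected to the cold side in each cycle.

Q_C ≈ 60.06 kJ

T_H = 976 °F → (976 − 32) × 5/9 = 524.44 °C = 797.59 K.
T_C = 36 °C → 36 + 273.15 = 309.15 K.
Since the cycle is reversible, η = 1 − T_C/T_H = 1 − 309.15/797.59 = 0.6124.
Since Q_C/Q_H = T_C/T_H and Q_H = W/η, Q_C = W·T_C/(T_H − T_C) = 94.9 × 309.15/488.44 = 60.06 kJ.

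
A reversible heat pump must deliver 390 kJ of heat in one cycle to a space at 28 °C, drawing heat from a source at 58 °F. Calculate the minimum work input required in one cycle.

T_H = 28 °C → 28 + 273.15 = 301.15 K.
T_C = 58 °F → (58 − 32) × 5/9 = 14.44 °C = 287.59 K.
The Carnot heat-pump COP is COP_HP = T_H/(T_H − T_C) = 301.15/13.56 = 22.2160.
W = Q_H/COP_HP = 390/22.2160 = 17.55 kJ.

W_in ≈ 17.55 kJ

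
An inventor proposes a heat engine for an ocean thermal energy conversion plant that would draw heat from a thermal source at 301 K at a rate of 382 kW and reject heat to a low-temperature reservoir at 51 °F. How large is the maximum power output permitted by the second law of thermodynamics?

T_C = 51 °F → (51 − 32) × 5/9 = 10.56 °C = 283.71 K.
By the Carnot theorem, η_max = 1 − T_C/T_H = 1 − 283.71/301.00 = 0.0575.
W_max = η_max · Q_H = 0.0575 × 382 = 21.9 kW.

Ẇ_max ≈ 21.9 kW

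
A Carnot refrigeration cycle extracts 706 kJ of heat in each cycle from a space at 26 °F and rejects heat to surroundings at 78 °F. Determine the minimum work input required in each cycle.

W_in ≈ 75.6 kJ

T_H = 78 °F → (78 − 32) × 5/9 = 25.56 °C = 298.71 K.
T_C = 26 °F → (26 − 32) × 5/9 = -3.33 °C = 269.82 K.
COP_R = T_C/(T_H − T_C) = 269.82/28.89 = 9.3398.
W = Q_C/COP_R = 706/9.3398 = 75.6 kJ.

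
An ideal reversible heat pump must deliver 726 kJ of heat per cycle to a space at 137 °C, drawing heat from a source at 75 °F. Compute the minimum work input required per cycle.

W_in ≈ 200 kJ

T_H = 137 °C → 137 + 273.15 = 410.15 K.
T_C = 75 °F → (75 − 32) × 5/9 = 23.89 °C = 297.04 K.
For a reversible heat pump, COP_HP = T_H/(T_H − T_C) = 410.15/113.11 = 3.6261.
W = Q_H/COP_HP = 726/3.6261 = 200 kJ.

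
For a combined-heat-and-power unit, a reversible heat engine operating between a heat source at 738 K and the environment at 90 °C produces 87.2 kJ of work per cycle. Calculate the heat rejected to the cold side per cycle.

Q_C ≈ 84.5 kJ

T_C = 90 °C → 90 + 273.15 = 363.15 K.
Since the cycle is reversible, η = 1 − T_C/T_H = 1 − 363.15/738.00 = 0.5079.
Since Q_C/Q_H = T_C/T_H and Q_H = W/η, Q_C = W·T_C/(T_H − T_C) = 87.2 × 363.15/374.85 = 84.5 kJ.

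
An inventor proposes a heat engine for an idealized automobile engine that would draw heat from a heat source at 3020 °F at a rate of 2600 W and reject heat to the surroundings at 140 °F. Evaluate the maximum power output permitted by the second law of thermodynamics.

Ẇ_max ≈ 2150 W

T_H = 3020 °F → (3020 − 32) × 5/9 = 1660.00 °C = 1933.15 K.
T_C = 140 °F → (140 − 32) × 5/9 = 60.00 °C = 333.15 K.
The second-law ceiling is the Carnot efficiency, η_max = 1 − T_C/T_H = 1 − 333.15/1933.15 = 0.8277.
W_max = η_max · Q_H = 0.8277 × 2600 = 2150 W.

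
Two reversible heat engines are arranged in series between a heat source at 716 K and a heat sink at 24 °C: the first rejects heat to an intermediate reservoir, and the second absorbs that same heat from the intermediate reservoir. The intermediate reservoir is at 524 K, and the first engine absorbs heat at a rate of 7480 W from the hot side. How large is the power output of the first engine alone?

Ẇ₁ ≈ 2010 W

T_C = 24 °C → 24 + 273.15 = 297.15 K.
First-stage efficiency η₁ = 1 − T_m/T_H = 1 − 524.00/716.00 = 0.2682.
W₁ = η₁·Q_H = 0.2682 × 7480 = 2010 W.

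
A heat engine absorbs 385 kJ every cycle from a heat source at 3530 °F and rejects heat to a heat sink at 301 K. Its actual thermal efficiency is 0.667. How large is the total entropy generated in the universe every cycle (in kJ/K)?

ΔS_univ ≈ 0.252 kJ/K

T_H = 3530 °F → (3530 − 32) × 5/9 = 1943.33 °C = 2216.48 K.
W = η·Q_H = 0.667 × 385 = 256.8 kJ, so Q_C = Q_H − W = 128.2 kJ.
Entropy balance on the reservoirs: −Q_H/T_H = -0.1737 kJ/K, +Q_C/T_C = 0.4259 kJ/K.
ΔS_univ = −Q_H/T_H + Q_C/T_C = 0.252 kJ/K (> 0, since η = 0.667 < η_Carnot = 0.864).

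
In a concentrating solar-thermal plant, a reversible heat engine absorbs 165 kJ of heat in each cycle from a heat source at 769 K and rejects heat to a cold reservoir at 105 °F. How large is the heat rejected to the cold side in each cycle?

T_C = 105 °F → (105 − 32) × 5/9 = 40.56 °C = 313.71 K.
η_rev = 1 − T_C/T_H = 1 − 313.71/769.00 = 0.5921.
For a reversible cycle Q_C/Q_H = T_C/T_H, so Q_C = 165 × 313.71/769.00 = 67.3 kJ.

Q_C ≈ 67.3 kJ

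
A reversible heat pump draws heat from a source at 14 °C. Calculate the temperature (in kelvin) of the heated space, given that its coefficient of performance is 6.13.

T_H ≈ 343.1 K

T_C = 14 °C → 14 + 273.15 = 287.15 K.
COP_HP = T_H/(T_H − T_C) ⇒ T_H = T_C·COP_HP/(COP_HP − 1) = 287.15 × 6.13/(6.13 − 1) = 343.1 K.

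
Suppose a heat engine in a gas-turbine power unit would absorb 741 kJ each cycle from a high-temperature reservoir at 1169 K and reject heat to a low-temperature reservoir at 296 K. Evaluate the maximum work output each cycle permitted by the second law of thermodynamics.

W_max ≈ 553 kJ

The second-law ceiling is the Carnot efficiency, η_max = 1 − T_C/T_H = 1 − 296.00/1169.00 = 0.7468.
W_max = η_max · Q_H = 0.7468 × 741 = 553 kJ.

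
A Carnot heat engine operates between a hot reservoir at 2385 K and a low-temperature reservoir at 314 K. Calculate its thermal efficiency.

η ≈ 0.868

Since the cycle is reversible, η = 1 − T_C/T_H = 1 − 314.00/2385.00 = 0.868.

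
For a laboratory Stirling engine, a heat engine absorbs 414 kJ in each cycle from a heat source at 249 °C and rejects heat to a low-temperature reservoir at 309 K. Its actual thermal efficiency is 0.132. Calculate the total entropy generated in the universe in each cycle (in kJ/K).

ΔS_univ ≈ 0.370 kJ/K

T_H = 249 °C → 249 + 273.15 = 522.15 K.
W = η·Q_H = 0.132 × 414 = 54.65 kJ, so Q_C = Q_H − W = 359.4 kJ.
Entropy balance on the reservoirs: −Q_H/T_H = -0.7929 kJ/K, +Q_C/T_C = 1.163 kJ/K.
ΔS_univ = −Q_H/T_H + Q_C/T_C = 0.370 kJ/K (> 0, since η = 0.132 < η_Carnot = 0.408).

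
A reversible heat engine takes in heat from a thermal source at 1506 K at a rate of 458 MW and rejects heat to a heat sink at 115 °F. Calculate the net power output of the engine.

Ẇ ≈ 360.9 MW

T_C = 115 °F → (115 − 32) × 5/9 = 46.11 °C = 319.26 K.
For a reversible engine, η = 1 − T_C/T_H = 1 − 319.26/1506.00 = 0.7880.
W = η·Q_H = 0.7880 × 458 = 360.9 MW.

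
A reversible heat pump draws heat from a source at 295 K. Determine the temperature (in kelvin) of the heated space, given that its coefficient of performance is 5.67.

T_H ≈ 358 K

COP_HP = T_H/(T_H − T_C) ⇒ T_H = T_C·COP_HP/(COP_HP − 1) = 295.00 × 5.67/(5.67 − 1) = 358 K.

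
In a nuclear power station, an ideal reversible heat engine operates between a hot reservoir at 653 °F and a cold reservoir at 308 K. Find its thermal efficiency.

T_H = 653 °F → (653 − 32) × 5/9 = 345.00 °C = 618.15 K.
The Carnot efficiency is η = 1 − T_C/T_H = 1 − 308.00/618.15 = 0.502.

η ≈ 0.502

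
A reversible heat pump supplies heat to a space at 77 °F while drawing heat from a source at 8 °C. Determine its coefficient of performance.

T_H = 77 °F → (77 − 32) × 5/9 = 25.00 °C = 298.15 K.
T_C = 8 °C → 8 + 273.15 = 281.15 K.
Reversible heating COP: COP_HP = T_H/(T_H − T_C) = 298.15/(298.15 − 281.15) = 17.54.

COP_HP ≈ 17.54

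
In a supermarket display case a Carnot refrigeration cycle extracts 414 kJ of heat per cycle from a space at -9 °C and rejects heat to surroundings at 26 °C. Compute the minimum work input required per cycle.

W_in ≈ 54.86 kJ

T_H = 26 °C → 26 + 273.15 = 299.15 K.
T_C = -9 °C → -9 + 273.15 = 264.15 K.
For a reversible refrigerator, COP_R = T_C/(T_H − T_C) = 264.15/35.00 = 7.5471.
W = Q_C/COP_R = 414/7.5471 = 54.86 kJ.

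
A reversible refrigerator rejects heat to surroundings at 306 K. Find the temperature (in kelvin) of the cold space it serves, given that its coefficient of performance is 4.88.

T_C ≈ 254 K

COP_R = T_C/(T_H − T_C) ⇒ T_C = T_H·COP_R/(1 + COP_R) = 306.00 × 4.88/(1 + 4.88) = 254 K.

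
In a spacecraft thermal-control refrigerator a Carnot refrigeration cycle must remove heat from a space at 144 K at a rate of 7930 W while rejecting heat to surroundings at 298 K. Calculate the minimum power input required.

Ẇ_in ≈ 8481 W

The reversible coefficient of performance is COP_R = T_C/(T_H − T_C) = 144.00/154.00 = 0.9351.
W = Q_C/COP_R = 7930/0.9351 = 8481 W.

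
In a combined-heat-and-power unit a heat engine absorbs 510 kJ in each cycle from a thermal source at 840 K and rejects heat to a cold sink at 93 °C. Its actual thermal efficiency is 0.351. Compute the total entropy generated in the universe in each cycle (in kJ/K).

T_C = 93 °C → 93 + 273.15 = 366.15 K.
W = η·Q_H = 0.351 × 510 = 179.0 kJ, so Q_C = Q_H − W = 331.0 kJ.
The hot reservoir loses entropy Q_H/T_H = 510/840.00 = 0.6071 kJ/K; the cold reservoir gains Q_C/T_C = 331.0/366.15 = 0.9040 kJ/K.
ΔS_univ = −Q_H/T_H + Q_C/T_C = 0.2968 kJ/K (> 0, since η = 0.351 < η_Carnot = 0.564).

ΔS_univ ≈ 0.2968 kJ/K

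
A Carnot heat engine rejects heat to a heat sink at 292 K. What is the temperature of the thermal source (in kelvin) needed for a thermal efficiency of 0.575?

From η = 1 − T_C/T_H, solving for T_H gives T_H = T_C/(1 − η) = 292.00/(1 − 0.575) = 687 K.

T_H ≈ 687 K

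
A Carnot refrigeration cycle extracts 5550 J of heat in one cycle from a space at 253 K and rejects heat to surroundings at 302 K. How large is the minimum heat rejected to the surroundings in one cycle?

For a reversible cycle Q_H/Q_C = T_H/T_C, so Q_H = Q_C·T_H/T_C = 5550 × 302.00/253.00 = 6625 J.

Q_H ≈ 6625 J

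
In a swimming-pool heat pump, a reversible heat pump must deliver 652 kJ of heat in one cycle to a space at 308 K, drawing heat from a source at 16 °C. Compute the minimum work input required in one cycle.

T_C = 16 °C → 16 + 273.15 = 289.15 K.
For a reversible heat pump, COP_HP = T_H/(T_H − T_C) = 308.00/18.85 = 16.3395.
W = Q_H/COP_HP = 652/16.3395 = 39.90 kJ.

W_in ≈ 39.90 kJ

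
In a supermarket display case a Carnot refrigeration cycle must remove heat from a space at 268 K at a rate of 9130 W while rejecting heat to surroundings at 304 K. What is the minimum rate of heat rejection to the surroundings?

For a reversible cycle Q_H/Q_C = T_H/T_C, so Q_H = Q_C·T_H/T_C = 9130 × 304.00/268.00 = 10400 W.

Q̇_H ≈ 10400 W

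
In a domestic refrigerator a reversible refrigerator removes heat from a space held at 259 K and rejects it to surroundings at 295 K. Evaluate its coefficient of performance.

COP_R ≈ 7.19

For a reversible refrigerator, COP_R = T_C/(T_H − T_C) = 259.00/(295.00 − 259.00) = 7.19.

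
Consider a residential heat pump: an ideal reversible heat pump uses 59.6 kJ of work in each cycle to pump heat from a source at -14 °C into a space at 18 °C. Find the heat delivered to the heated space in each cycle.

Q_H ≈ 542 kJ

T_H = 18 °C → 18 + 273.15 = 291.15 K.
T_C = -14 °C → -14 + 273.15 = 259.15 K.
For a reversible heat pump, COP_HP = T_H/(T_H − T_C) = 291.15/32.00 = 9.0984.
Q_H = COP_HP · W = 9.0984 × 59.6 = 542 kJ.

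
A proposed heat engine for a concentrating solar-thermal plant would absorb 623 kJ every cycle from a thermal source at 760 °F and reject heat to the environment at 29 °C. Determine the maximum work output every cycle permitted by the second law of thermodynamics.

W_max ≈ 345.2 kJ

T_H = 760 °F → (760 − 32) × 5/9 = 404.44 °C = 677.59 K.
T_C = 29 °C → 29 + 273.15 = 302.15 K.
The upper bound on efficiency is η_max = 1 − T_C/T_H = 1 − 302.15/677.59 = 0.5541.
W_max = η_max · Q_H = 0.5541 × 623 = 345.2 kJ.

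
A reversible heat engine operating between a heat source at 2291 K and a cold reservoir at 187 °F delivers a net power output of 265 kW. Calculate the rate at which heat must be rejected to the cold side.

T_C = 187 °F → (187 − 32) × 5/9 = 86.11 °C = 359.26 K.
η_rev = 1 − T_C/T_H = 1 − 359.26/2291.00 = 0.8432.
Since Q_C/Q_H = T_C/T_H and Q_H = W/η, Q_C = W·T_C/(T_H − T_C) = 265 × 359.26/1931.74 = 49.28 kW.

Q̇_C ≈ 49.28 kW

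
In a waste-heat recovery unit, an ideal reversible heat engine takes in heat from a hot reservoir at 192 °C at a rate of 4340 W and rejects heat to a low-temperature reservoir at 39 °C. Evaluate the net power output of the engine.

T_H = 192 °C → 192 + 273.15 = 465.15 K.
T_C = 39 °C → 39 + 273.15 = 312.15 K.
The Carnot efficiency is η = 1 − T_C/T_H = 1 − 312.15/465.15 = 0.3289.
W = η·Q_H = 0.3289 × 4340 = 1430 W.

Ẇ ≈ 1430 W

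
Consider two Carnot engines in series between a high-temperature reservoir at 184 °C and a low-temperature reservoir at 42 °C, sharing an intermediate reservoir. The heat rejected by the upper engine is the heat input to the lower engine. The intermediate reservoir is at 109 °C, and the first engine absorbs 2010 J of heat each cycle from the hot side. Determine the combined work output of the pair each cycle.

W_total ≈ 624 J

T_H = 184 °C → 184 + 273.15 = 457.15 K.
T_C = 42 °C → 42 + 273.15 = 315.15 K.
Two reversible stages in series are equivalent to a single Carnot engine between T_H and T_C, so η_total = 1 − T_C/T_H = 1 − 315.15/457.15 = 0.3106.
W_total = η_total · Q_H = 0.3106 × 2010 = 624 J.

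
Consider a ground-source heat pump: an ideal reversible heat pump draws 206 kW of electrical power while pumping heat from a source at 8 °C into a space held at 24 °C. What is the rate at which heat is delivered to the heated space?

T_H = 24 °C → 24 + 273.15 = 297.15 K.
T_C = 8 °C → 8 + 273.15 = 281.15 K.
Reversible heating COP: COP_HP = T_H/(T_H − T_C) = 297.15/16.00 = 18.5719.
Q_H = COP_HP · W = 18.5719 × 206 = 3830 kW.

Q̇_H ≈ 3830 kW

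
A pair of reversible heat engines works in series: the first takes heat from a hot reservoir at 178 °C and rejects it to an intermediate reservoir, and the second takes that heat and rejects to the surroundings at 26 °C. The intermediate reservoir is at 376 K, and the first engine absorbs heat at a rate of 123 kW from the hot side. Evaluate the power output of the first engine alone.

T_H = 178 °C → 178 + 273.15 = 451.15 K.
T_C = 26 °C → 26 + 273.15 = 299.15 K.
First-stage efficiency η₁ = 1 − T_m/T_H = 1 − 376.00/451.15 = 0.1666.
W₁ = η₁·Q_H = 0.1666 × 123 = 20.49 kW.

Ẇ₁ ≈ 20.49 kW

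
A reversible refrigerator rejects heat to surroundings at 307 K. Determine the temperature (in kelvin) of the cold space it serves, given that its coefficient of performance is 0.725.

T_C ≈ 129 K

COP_R = T_C/(T_H − T_C) ⇒ T_C = T_H·COP_R/(1 + COP_R) = 307.00 × 0.725/(1 + 0.725) = 129 K.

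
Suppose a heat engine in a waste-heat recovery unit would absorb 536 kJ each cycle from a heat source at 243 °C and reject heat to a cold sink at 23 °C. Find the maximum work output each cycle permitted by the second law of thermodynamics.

T_H = 243 °C → 243 + 273.15 = 516.15 K.
T_C = 23 °C → 23 + 273.15 = 296.15 K.
The upper bound on efficiency is η_max = 1 − T_C/T_H = 1 − 296.15/516.15 = 0.4262.
W_max = η_max · Q_H = 0.4262 × 536 = 228 kJ.

W_max ≈ 228 kJ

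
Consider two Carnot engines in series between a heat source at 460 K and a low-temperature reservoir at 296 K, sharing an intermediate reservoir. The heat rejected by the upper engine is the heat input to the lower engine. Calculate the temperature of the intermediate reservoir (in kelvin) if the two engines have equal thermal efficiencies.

T_m ≈ 369 K

Equal efficiencies require 1 − T_m/T_H = 1 − T_C/T_m, i.e. T_m/T_H = T_C/T_m, so T_m = √(T_H·T_C) = √(460.00 × 296.00) = 369 K.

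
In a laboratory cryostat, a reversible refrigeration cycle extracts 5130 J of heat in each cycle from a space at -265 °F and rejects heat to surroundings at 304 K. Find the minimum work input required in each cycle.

W_in ≈ 9290 J

T_C = -265 °F → (-265 − 32) × 5/9 = -165.00 °C = 108.15 K.
The reversible coefficient of performance is COP_R = T_C/(T_H − T_C) = 108.15/195.85 = 0.5522.
W = Q_C/COP_R = 5130/0.5522 = 9290 J.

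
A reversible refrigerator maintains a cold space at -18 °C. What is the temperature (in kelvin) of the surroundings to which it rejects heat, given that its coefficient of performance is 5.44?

T_H ≈ 302 K

T_C = -18 °C → -18 + 273.15 = 255.15 K.
COP_R = T_C/(T_H − T_C) ⇒ T_H = T_C·(1 + 1/COP_R) = 255.15 × (1 + 1/5.44) = 302 K.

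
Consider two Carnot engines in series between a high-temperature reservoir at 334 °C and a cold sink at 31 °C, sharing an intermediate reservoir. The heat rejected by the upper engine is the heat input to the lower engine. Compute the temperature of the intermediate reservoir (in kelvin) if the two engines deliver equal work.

T_H = 334 °C → 334 + 273.15 = 607.15 K.
T_C = 31 °C → 31 + 273.15 = 304.15 K.
For reversible stages Q_m = Q_H·(T_m/T_H). Setting W₁ = Q_H(1 − T_m/T_H) equal to W₂ = Q_m(1 − T_C/T_m) = Q_H·(T_m − T_C)/T_H gives T_H − T_m = T_m − T_C, so T_m = (T_H + T_C)/2 = (607.15 + 304.15)/2 = 455.6 K.

T_m ≈ 455.6 K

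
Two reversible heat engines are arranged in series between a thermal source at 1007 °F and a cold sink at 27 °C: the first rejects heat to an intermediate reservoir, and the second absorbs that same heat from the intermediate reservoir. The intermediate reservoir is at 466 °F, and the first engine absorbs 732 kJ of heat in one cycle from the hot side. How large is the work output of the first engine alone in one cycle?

T_H = 1007 °F → (1007 − 32) × 5/9 = 541.67 °C = 814.82 K.
T_C = 27 °C → 27 + 273.15 = 300.15 K.
T_m = 466 °F → (466 − 32) × 5/9 = 241.11 °C = 514.26 K.
First-stage efficiency η₁ = 1 − T_m/T_H = 1 − 514.26/814.82 = 0.3689.
W₁ = η₁·Q_H = 0.3689 × 732 = 270 kJ.

W₁ ≈ 270 kJ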